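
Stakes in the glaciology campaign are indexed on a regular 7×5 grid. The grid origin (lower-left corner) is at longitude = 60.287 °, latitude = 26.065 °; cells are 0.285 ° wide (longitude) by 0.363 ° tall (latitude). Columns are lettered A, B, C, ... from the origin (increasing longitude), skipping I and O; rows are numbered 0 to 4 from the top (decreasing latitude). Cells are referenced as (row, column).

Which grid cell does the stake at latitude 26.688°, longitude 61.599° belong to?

(3, E)

Column index: ⌊(61.599 − 60.287) / 0.285⌋ = ⌊4.604⌋ = 4 → column E
Row offset from origin: ⌊(26.688 − 26.065) / 0.363⌋ = ⌊1.716⌋ = 1 → row 3 (counted from top)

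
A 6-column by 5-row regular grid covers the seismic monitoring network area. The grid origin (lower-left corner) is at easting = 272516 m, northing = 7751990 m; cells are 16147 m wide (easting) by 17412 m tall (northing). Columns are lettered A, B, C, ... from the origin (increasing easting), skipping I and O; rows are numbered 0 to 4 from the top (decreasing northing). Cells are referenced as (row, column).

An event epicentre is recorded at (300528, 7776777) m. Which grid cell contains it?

(3, B)

Column index: ⌊(300528 − 272516) / 16147⌋ = ⌊1.735⌋ = 1 → column B
Row offset from origin: ⌊(7776777 − 7751990) / 17412⌋ = ⌊1.424⌋ = 1 → row 3 (counted from top)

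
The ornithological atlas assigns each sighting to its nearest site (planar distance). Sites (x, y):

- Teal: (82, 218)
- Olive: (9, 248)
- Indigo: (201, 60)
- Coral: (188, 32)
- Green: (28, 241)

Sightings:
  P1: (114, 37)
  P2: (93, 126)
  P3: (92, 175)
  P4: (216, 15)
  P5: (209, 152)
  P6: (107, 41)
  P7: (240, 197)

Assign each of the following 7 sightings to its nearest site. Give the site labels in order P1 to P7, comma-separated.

P1 → Coral (d²=5501.00)
P2 → Teal (d²=8585.00)
P3 → Teal (d²=1949.00)
P4 → Coral (d²=1073.00)
P5 → Indigo (d²=8528.00)
P6 → Coral (d²=6642.00)
P7 → Indigo (d²=20290.00)

Coral, Teal, Teal, Coral, Indigo, Coral, Indigo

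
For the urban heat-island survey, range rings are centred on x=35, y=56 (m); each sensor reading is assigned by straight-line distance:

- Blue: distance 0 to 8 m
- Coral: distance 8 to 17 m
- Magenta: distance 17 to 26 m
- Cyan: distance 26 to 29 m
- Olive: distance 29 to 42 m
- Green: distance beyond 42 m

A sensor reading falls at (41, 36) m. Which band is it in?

Magenta

Distance = √((41−35)² + (36−56)²) = √(36.000 + 400.000) = 20.881 m.
17 ≤ 20.881 < 26 → Magenta.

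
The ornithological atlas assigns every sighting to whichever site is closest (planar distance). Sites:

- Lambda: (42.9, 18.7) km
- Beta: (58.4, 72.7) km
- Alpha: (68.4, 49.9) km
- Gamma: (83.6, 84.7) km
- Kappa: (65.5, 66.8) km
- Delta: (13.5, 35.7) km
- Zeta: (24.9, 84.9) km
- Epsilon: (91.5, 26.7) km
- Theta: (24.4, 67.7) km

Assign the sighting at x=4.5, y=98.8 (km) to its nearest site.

Squared distances to each site:
Lambda: 7890.570; Beta: 3586.420; Alpha: 6474.420; Gamma: 6455.620; Kappa: 4745.000; Delta: 4062.610; Zeta: 609.370; Epsilon: 12767.410; Theta: 1363.220.
Minimum at Zeta.

Zeta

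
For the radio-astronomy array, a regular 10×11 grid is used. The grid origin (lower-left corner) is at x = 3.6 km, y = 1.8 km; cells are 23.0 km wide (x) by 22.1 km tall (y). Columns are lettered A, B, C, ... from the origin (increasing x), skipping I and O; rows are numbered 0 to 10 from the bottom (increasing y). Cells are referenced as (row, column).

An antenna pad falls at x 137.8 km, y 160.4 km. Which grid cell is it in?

(7, F)

Column index: ⌊(137.8 − 3.6) / 23.0⌋ = ⌊5.835⌋ = 5 → column F
Row offset from origin: ⌊(160.4 − 1.8) / 22.1⌋ = ⌊7.176⌋ = 7 → row 7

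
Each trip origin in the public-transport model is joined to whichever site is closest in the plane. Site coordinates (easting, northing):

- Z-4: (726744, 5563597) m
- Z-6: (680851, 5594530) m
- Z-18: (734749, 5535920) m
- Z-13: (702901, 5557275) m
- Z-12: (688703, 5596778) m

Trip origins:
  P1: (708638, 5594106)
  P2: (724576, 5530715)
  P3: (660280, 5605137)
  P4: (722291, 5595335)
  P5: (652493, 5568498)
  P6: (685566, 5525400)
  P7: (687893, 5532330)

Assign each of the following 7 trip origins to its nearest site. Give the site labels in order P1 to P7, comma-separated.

Z-12, Z-18, Z-6, Z-4, Z-6, Z-13, Z-13

P1 → Z-12 (d²=404543809.00)
P2 → Z-18 (d²=130581954.00)
P3 → Z-6 (d²=535674490.00)
P4 → Z-4 (d²=1027129853.00)
P5 → Z-6 (d²=1481841188.00)
P6 → Z-13 (d²=1316517850.00)
P7 → Z-13 (d²=847493089.00)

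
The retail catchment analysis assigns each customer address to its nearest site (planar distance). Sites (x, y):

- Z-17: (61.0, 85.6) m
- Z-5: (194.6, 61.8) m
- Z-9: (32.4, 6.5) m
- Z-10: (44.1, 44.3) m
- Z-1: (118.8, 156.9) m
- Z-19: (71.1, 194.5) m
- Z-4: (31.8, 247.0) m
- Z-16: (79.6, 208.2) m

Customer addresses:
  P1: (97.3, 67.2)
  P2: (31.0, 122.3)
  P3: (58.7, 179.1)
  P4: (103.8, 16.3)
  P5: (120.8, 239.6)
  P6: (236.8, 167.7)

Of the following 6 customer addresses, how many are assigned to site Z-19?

P1 → Z-17
P2 → Z-17
P3 → Z-19
P4 → Z-10
P5 → Z-16
P6 → Z-5
1 of the 6 goes to Z-19.

1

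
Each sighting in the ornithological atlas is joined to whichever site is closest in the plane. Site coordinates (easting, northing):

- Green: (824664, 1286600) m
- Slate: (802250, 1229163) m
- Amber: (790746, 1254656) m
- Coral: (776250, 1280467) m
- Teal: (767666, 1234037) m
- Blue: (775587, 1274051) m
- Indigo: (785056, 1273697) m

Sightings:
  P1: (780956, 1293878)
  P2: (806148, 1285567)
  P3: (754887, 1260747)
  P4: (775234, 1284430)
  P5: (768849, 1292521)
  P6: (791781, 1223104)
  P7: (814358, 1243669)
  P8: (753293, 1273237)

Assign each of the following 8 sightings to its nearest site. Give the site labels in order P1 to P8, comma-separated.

P1 → Coral (d²=202001357.00)
P2 → Green (d²=343909345.00)
P3 → Blue (d²=605486416.00)
P4 → Coral (d²=16737625.00)
P5 → Coral (d²=200073717.00)
P6 → Slate (d²=146311442.00)
P7 → Slate (d²=357027700.00)
P8 → Blue (d²=497685032.00)

Coral, Green, Blue, Coral, Coral, Slate, Slate, Blue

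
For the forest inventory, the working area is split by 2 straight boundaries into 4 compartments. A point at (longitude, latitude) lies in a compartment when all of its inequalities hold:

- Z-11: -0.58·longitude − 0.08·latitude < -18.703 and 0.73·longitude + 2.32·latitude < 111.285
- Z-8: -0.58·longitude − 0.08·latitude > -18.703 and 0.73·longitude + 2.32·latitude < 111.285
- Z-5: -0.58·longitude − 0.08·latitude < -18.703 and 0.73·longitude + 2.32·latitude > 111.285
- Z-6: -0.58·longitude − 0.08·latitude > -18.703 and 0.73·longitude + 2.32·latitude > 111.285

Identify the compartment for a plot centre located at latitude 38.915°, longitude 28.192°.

Z-11

-0.58·28.192 − 0.08·38.915 = -19.465, which is < -18.703
0.73·28.192 + 2.32·38.915 = 110.863, which is < 111.285
This sign pattern matches Z-11.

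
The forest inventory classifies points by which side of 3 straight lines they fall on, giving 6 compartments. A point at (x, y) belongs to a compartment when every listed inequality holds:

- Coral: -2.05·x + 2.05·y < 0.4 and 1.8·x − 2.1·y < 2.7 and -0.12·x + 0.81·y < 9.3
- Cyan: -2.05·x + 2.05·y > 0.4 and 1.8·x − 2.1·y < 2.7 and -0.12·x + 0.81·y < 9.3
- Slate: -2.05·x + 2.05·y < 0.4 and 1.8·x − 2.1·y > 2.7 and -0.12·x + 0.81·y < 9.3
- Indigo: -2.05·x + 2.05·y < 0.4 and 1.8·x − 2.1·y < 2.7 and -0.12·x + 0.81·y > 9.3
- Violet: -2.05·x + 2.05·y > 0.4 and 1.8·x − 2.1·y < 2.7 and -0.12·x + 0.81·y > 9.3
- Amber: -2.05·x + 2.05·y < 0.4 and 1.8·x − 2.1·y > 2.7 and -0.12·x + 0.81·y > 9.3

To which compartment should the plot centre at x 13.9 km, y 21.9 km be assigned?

-2.05·13.9 + 2.05·21.9 = 16.400, which is > 0.4
1.8·13.9 − 2.1·21.9 = -20.970, which is < 2.7
-0.12·13.9 + 0.81·21.9 = 16.071, which is > 9.3
This sign pattern matches Violet.

Violet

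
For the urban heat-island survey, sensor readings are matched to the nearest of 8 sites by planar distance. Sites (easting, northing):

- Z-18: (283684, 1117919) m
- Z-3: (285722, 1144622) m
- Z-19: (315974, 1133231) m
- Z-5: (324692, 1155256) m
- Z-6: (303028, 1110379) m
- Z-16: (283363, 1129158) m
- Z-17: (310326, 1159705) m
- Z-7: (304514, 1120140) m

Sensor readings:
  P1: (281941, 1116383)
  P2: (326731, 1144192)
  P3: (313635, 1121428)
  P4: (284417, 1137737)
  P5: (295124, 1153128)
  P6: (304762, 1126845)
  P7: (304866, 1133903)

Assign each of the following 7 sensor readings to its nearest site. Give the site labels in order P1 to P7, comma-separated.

Z-18, Z-5, Z-7, Z-3, Z-3, Z-7, Z-19

P1 → Z-18 (d²=5397345.00)
P2 → Z-5 (d²=126569617.00)
P3 → Z-7 (d²=84851585.00)
P4 → Z-3 (d²=49106250.00)
P5 → Z-3 (d²=160749640.00)
P6 → Z-7 (d²=45018529.00)
P7 → Z-19 (d²=123839248.00)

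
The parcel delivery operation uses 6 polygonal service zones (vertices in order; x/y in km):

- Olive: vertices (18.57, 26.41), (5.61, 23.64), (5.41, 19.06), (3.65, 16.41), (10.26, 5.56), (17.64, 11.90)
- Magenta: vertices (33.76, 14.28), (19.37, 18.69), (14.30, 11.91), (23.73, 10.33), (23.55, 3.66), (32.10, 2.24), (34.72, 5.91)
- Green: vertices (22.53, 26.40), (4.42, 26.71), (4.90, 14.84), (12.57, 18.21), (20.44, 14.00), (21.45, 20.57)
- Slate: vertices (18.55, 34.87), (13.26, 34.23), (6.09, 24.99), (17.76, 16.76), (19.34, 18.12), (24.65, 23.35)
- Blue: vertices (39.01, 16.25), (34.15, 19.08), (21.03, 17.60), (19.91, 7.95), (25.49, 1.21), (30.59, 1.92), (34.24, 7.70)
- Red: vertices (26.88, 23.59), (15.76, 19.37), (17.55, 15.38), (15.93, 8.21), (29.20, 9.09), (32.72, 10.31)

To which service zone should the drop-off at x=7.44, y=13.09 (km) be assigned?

Olive

Cast a ray rightward from (7.44, 13.09). For each polygon, the edges (by vertex number in listed order) whose endpoints lie on opposite sides of y = 13.09, where each meets that height, and whether that is right or left of the point:
Olive: 4–5 at x≈5.673 (left), 6–1 at x≈17.716 (right) → 1 crossing.
Magenta: 2–3 at x≈15.182 (right), 7–1 at x≈33.896 (right) → 2 crossings.
Green: no edge straddles that height → 0 crossings.
Slate: no edge straddles that height → 0 crossings.
Blue: 3–4 at x≈20.507 (right), 7–1 at x≈37.247 (right) → 2 crossings.
Red: 3–4 at x≈17.033 (right), 6–1 at x≈31.497 (right) → 2 crossings.
Only Olive has an odd count, so the point is inside Olive.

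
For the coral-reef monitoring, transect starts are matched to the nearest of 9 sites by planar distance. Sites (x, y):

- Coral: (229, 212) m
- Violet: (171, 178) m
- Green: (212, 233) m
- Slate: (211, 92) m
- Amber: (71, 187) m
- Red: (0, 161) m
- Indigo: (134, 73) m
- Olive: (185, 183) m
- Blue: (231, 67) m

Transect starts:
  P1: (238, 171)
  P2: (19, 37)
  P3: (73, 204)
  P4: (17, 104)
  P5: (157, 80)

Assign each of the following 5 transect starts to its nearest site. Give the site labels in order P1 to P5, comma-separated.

Coral, Indigo, Amber, Red, Indigo

P1 → Coral (d²=1762.00)
P2 → Indigo (d²=14521.00)
P3 → Amber (d²=293.00)
P4 → Red (d²=3538.00)
P5 → Indigo (d²=578.00)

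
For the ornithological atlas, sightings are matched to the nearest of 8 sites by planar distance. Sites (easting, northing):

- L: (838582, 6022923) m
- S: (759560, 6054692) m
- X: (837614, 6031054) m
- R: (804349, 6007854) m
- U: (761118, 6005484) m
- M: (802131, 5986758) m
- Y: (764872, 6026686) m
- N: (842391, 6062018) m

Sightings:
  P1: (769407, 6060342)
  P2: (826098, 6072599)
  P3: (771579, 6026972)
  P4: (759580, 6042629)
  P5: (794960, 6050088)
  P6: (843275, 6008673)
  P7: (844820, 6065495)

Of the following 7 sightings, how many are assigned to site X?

P1 → S
P2 → N
P3 → Y
P4 → S
P5 → S
P6 → L
P7 → N
0 of the 7 go to X.

0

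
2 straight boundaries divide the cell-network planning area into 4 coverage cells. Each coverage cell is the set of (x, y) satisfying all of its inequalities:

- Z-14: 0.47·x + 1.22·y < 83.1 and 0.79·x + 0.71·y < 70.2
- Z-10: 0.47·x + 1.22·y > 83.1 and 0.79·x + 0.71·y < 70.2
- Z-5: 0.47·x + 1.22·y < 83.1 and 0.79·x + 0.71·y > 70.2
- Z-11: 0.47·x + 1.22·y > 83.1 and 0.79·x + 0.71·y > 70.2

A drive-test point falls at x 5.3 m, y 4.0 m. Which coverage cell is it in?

0.47·5.3 + 1.22·4.0 = 7.371, which is < 83.1
0.79·5.3 + 0.71·4.0 = 7.027, which is < 70.2
This sign pattern matches Z-14.

Z-14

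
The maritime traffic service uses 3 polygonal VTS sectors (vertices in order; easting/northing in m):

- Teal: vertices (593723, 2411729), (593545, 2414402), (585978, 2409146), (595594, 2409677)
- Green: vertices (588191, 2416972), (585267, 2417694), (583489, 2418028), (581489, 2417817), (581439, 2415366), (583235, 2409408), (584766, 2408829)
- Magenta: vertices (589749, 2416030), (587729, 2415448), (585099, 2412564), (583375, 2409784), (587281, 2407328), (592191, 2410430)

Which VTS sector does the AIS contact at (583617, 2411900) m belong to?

Cast a ray rightward from (583617, 2411900). For each polygon, the edges (by vertex number in listed order) whose endpoints lie on opposite sides of northing = 2411900, where each meets that height, and whether that is right or left of the point:
Teal: 1–2 at easting≈593711.6 (right), 2–3 at easting≈589942.9 (right) → 2 crossings.
Green: 5–6 at easting≈582483.8 (left), 7–1 at easting≈586057.7 (right) → 1 crossing.
Magenta: 3–4 at easting≈584687.2 (right), 6–1 at easting≈591550.0 (right) → 2 crossings.
Only Green has an odd count, so the point is inside Green.

Green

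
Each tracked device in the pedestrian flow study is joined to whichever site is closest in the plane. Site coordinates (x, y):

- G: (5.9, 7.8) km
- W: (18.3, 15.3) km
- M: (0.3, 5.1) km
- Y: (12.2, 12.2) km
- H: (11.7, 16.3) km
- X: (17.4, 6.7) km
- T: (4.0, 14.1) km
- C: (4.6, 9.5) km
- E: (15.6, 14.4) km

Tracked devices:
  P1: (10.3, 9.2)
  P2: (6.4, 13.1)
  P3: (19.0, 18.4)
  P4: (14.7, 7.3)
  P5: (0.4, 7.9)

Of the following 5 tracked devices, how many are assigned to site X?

1

P1 → Y
P2 → T
P3 → W
P4 → X
P5 → M
1 of the 5 goes to X.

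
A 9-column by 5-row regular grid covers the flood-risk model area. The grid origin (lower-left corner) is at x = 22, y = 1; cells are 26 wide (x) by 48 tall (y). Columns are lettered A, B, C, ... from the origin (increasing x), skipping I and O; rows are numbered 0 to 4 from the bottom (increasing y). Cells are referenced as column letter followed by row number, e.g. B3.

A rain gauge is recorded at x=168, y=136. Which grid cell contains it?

F2

Column index: ⌊(168 − 22) / 26⌋ = ⌊5.615⌋ = 5 → column F
Row offset from origin: ⌊(136 − 1) / 48⌋ = ⌊2.812⌋ = 2 → row 2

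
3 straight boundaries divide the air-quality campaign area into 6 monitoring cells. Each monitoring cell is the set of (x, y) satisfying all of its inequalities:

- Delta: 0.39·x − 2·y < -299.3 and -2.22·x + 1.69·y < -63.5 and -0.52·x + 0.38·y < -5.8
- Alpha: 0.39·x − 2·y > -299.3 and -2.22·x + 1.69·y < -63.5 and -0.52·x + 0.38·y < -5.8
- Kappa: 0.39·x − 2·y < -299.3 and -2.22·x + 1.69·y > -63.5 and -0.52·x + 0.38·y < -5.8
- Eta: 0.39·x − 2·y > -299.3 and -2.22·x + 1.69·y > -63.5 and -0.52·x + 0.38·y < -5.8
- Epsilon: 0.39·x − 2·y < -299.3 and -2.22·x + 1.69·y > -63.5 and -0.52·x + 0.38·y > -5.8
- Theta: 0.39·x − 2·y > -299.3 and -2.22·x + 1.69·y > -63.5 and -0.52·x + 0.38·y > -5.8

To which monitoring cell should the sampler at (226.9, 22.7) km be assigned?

0.39·226.9 − 2·22.7 = 43.091, which is > -299.3
-2.22·226.9 + 1.69·22.7 = -465.355, which is < -63.5
-0.52·226.9 + 0.38·22.7 = -109.362, which is < -5.8
This sign pattern matches Alpha.

Alpha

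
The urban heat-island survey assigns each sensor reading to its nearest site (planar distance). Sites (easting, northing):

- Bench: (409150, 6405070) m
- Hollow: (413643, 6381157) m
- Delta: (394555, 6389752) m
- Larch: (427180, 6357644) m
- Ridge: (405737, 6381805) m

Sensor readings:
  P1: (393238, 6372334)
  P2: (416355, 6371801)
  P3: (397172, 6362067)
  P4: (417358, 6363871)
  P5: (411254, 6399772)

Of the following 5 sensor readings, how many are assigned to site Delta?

0

P1 → Ridge
P2 → Hollow
P3 → Ridge
P4 → Larch
P5 → Bench
0 of the 5 go to Delta.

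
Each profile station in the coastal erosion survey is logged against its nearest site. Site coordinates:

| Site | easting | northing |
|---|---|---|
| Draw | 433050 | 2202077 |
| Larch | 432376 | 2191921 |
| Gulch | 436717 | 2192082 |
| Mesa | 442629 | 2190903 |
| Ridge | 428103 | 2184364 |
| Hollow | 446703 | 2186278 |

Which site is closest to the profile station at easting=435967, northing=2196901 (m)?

Squared distances to each site:
Draw: 35299865.000; Larch: 37695681.000; Gulch: 23785261.000; Mesa: 80358248.000; Ridge: 219018865.000; Hollow: 228109825.000.
Minimum at Gulch.

Gulch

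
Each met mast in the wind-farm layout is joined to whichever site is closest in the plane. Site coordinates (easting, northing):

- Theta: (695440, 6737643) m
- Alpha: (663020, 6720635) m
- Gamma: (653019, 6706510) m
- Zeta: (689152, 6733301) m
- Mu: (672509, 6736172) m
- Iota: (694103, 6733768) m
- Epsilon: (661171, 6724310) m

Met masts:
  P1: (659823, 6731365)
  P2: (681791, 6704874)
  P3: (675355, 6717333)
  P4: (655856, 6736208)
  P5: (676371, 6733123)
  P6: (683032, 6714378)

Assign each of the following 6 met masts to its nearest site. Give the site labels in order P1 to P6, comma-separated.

Epsilon, Alpha, Alpha, Epsilon, Mu, Zeta

P1 → Epsilon (d²=51590129.00)
P2 → Alpha (d²=600759562.00)
P3 → Alpha (d²=163055429.00)
P4 → Epsilon (d²=169811629.00)
P5 → Mu (d²=24211445.00)
P6 → Zeta (d²=395534329.00)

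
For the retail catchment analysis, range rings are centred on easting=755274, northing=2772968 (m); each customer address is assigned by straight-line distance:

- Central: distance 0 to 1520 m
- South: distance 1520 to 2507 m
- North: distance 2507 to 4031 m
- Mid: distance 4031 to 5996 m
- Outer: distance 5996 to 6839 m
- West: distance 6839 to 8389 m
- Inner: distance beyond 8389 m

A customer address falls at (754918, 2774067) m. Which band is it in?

Central

Distance = √((754918−755274)² + (2774067−2772968)²) = √(126736.000 + 1207801.000) = 1155.222 m.
0 ≤ 1155.222 < 1520 → Central.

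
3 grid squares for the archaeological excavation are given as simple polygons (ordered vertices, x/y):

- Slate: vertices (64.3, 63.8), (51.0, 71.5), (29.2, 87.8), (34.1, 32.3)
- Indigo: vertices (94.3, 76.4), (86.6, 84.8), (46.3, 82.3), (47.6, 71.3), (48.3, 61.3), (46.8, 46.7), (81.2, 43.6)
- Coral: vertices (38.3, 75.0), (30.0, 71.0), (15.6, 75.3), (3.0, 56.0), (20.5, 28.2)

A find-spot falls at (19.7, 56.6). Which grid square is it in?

Coral

Cast a ray rightward from (19.7, 56.6). For each polygon, the edges (by vertex number in listed order) whose endpoints lie on opposite sides of y = 56.6, where each meets that height, and whether that is right or left of the point:
Slate: 3–4 at x≈31.95 (right), 4–1 at x≈57.40 (right) → 2 crossings.
Indigo: 5–6 at x≈47.82 (right), 7–1 at x≈86.39 (right) → 2 crossings.
Coral: 3–4 at x≈3.39 (left), 5–1 at x≈31.30 (right) → 1 crossing.
Only Coral has an odd count, so the point is inside Coral.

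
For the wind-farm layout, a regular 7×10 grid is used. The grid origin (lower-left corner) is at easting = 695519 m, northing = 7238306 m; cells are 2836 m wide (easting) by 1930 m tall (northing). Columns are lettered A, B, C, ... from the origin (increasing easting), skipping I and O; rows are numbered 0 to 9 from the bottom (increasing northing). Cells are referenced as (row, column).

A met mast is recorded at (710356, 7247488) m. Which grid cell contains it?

Column index: ⌊(710356 − 695519) / 2836⌋ = ⌊5.232⌋ = 5 → column F
Row offset from origin: ⌊(7247488 − 7238306) / 1930⌋ = ⌊4.758⌋ = 4 → row 4

(4, F)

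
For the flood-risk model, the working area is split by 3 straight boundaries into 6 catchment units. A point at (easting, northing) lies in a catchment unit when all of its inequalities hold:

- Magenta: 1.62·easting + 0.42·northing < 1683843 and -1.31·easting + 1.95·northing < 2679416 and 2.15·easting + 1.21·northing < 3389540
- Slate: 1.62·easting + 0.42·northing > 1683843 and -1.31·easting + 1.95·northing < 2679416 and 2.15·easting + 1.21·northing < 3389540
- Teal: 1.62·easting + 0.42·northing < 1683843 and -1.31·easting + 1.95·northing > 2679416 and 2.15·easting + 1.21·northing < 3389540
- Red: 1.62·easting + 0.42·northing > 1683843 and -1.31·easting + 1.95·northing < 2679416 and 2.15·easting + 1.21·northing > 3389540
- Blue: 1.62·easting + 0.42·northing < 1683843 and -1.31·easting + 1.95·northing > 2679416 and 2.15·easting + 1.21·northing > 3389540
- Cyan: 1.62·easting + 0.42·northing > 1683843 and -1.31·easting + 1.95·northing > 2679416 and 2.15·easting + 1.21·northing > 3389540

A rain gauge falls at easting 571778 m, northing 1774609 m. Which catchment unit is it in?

1.62·571778 + 0.42·1774609 = 1671616.140, which is < 1683843
-1.31·571778 + 1.95·1774609 = 2711458.370, which is > 2679416
2.15·571778 + 1.21·1774609 = 3376599.590, which is < 3389540
This sign pattern matches Teal.

Teal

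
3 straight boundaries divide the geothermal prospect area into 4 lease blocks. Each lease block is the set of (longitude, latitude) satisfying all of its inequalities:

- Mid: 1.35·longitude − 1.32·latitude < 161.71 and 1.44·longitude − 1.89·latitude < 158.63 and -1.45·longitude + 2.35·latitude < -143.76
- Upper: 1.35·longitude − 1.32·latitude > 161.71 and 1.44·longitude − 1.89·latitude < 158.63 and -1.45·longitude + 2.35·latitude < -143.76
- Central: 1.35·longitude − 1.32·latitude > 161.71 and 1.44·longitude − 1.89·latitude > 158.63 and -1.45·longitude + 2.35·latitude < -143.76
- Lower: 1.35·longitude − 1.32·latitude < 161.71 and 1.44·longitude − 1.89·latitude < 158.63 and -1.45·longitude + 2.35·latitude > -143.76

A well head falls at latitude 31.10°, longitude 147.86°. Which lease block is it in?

Lower

1.35·147.86 − 1.32·31.10 = 158.559, which is < 161.71
1.44·147.86 − 1.89·31.10 = 154.139, which is < 158.63
-1.45·147.86 + 2.35·31.10 = -141.312, which is > -143.76
This sign pattern matches Lower.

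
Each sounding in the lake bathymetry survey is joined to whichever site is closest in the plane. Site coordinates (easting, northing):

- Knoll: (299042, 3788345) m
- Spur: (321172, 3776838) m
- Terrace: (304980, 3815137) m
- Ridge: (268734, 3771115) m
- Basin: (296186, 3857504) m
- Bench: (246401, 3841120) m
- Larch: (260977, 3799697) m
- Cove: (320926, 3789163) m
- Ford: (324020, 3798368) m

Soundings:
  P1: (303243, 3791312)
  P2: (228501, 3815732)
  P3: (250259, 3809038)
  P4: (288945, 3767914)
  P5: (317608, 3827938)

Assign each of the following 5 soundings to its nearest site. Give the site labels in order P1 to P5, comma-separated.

Knoll, Bench, Larch, Ridge, Terrace

P1 → Knoll (d²=26451490.00)
P2 → Bench (d²=964960544.00)
P3 → Larch (d²=202129805.00)
P4 → Ridge (d²=418730922.00)
P5 → Terrace (d²=323331985.00)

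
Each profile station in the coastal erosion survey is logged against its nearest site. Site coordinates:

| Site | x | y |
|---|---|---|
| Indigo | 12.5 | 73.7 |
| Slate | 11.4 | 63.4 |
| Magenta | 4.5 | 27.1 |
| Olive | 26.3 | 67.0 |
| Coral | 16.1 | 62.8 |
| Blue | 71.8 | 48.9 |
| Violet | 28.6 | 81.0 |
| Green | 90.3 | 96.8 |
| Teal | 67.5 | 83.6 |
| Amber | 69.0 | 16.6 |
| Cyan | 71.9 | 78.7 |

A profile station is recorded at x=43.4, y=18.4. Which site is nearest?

Squared distances to each site:
Indigo: 4012.900; Slate: 3049.000; Magenta: 1588.900; Olive: 2654.370; Coral: 2716.650; Blue: 1736.810; Violet: 4137.800; Green: 8346.170; Teal: 4831.850; Amber: 658.600; Cyan: 4448.340.
Minimum at Amber.

Amber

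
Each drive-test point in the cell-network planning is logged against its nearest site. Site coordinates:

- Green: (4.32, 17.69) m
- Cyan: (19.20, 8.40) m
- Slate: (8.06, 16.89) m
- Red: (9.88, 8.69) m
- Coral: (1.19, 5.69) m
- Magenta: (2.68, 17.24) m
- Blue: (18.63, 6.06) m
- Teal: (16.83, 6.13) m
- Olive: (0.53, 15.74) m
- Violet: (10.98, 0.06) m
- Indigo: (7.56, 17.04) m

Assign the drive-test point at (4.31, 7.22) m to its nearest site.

Coral

Squared distances to each site:
Green: 109.621; Cyan: 223.105; Slate: 107.571; Red: 33.186; Coral: 12.075; Magenta: 103.057; Blue: 206.408; Teal: 157.938; Olive: 86.879; Violet: 95.755; Indigo: 106.995.
Minimum at Coral.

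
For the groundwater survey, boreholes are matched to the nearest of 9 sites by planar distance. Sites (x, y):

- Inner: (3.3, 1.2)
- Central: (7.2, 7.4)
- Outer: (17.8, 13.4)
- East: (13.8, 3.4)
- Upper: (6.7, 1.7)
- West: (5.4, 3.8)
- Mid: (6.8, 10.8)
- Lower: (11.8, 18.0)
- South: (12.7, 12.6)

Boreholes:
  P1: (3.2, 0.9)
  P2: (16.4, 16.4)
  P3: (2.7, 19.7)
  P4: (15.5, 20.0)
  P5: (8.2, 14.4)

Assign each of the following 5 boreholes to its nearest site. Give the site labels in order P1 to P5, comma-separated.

P1 → Inner (d²=0.10)
P2 → Outer (d²=10.96)
P3 → Lower (d²=85.70)
P4 → Lower (d²=17.69)
P5 → Mid (d²=14.92)

Inner, Outer, Lower, Lower, Mid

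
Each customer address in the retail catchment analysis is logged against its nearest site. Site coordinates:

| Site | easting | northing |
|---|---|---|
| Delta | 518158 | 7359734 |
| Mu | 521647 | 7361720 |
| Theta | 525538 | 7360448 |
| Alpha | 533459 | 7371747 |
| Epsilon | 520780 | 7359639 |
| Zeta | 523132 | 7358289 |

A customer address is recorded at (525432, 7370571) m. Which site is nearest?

Alpha

Squared distances to each site:
Delta: 170351645.000; Mu: 92666426.000; Theta: 102486365.000; Alpha: 65815705.000; Epsilon: 141149728.000; Zeta: 156137524.000.
Minimum at Alpha.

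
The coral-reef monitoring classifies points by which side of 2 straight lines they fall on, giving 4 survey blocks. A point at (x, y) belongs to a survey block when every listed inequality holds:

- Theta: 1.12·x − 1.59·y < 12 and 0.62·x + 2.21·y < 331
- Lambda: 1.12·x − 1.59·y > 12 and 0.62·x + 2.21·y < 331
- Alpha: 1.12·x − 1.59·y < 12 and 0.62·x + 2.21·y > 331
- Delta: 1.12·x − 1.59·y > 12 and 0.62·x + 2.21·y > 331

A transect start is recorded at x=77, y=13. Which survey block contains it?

Lambda

1.12·77 − 1.59·13 = 65.570, which is > 12
0.62·77 + 2.21·13 = 76.470, which is < 331
This sign pattern matches Lambda.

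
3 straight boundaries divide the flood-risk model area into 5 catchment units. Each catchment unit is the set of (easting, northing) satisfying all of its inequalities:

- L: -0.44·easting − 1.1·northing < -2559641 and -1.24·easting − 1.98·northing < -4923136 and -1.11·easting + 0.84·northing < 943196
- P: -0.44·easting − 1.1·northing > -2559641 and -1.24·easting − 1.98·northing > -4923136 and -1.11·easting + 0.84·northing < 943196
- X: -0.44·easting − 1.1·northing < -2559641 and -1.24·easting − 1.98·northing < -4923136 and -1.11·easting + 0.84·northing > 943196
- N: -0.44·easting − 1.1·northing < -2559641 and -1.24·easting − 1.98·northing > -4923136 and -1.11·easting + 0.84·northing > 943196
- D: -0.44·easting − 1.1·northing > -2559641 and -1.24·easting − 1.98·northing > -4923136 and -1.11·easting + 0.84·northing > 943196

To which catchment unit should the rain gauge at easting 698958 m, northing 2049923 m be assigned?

-0.44·698958 − 1.1·2049923 = -2562456.820, which is < -2559641
-1.24·698958 − 1.98·2049923 = -4925555.460, which is < -4923136
-1.11·698958 + 0.84·2049923 = 946091.940, which is > 943196
This sign pattern matches X.

X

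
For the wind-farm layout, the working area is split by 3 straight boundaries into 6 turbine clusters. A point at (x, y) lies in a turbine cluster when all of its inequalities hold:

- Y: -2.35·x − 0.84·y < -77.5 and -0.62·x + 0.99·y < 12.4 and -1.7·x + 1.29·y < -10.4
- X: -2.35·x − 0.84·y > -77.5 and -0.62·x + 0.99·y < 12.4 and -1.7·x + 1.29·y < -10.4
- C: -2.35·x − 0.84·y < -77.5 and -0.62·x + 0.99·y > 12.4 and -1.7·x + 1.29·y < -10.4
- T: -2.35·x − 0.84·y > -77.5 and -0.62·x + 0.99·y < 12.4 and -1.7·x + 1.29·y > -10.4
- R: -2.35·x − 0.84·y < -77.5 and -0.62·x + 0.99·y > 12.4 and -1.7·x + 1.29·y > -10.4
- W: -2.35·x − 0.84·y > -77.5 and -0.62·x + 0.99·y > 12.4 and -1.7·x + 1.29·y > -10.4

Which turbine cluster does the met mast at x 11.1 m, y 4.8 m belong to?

-2.35·11.1 − 0.84·4.8 = -30.117, which is > -77.5
-0.62·11.1 + 0.99·4.8 = -2.130, which is < 12.4
-1.7·11.1 + 1.29·4.8 = -12.678, which is < -10.4
This sign pattern matches X.

X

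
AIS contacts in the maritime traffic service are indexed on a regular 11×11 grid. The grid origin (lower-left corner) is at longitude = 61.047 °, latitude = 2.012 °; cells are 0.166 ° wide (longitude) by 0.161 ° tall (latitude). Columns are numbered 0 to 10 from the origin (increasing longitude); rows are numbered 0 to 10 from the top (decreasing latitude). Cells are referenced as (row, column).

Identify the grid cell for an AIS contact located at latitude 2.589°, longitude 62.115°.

Column index: ⌊(62.115 − 61.047) / 0.166⌋ = ⌊6.434⌋ = 6
Row offset from origin: ⌊(2.589 − 2.012) / 0.161⌋ = ⌊3.584⌋ = 3 → row 7 (counted from top)

(7, 6)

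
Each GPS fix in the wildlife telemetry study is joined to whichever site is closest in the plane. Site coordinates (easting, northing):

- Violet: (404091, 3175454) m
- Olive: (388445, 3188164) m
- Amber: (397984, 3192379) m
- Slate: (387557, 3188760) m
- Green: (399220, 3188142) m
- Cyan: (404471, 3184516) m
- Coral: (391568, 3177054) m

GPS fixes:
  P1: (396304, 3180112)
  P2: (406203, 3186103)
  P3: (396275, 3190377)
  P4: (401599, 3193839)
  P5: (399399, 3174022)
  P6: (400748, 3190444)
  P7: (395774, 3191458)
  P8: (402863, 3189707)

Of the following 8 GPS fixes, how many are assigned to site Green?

P1 → Coral
P2 → Cyan
P3 → Amber
P4 → Amber
P5 → Violet
P6 → Green
P7 → Amber
P8 → Green
2 of the 8 go to Green.

2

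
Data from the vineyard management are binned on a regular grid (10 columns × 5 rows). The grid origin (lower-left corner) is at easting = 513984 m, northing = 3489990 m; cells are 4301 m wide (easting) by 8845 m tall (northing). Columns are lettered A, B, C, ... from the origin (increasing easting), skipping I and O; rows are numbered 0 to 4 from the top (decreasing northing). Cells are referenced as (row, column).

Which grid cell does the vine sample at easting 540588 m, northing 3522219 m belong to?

(1, G)

Column index: ⌊(540588 − 513984) / 4301⌋ = ⌊6.186⌋ = 6 → column G
Row offset from origin: ⌊(3522219 − 3489990) / 8845⌋ = ⌊3.644⌋ = 3 → row 1 (counted from top)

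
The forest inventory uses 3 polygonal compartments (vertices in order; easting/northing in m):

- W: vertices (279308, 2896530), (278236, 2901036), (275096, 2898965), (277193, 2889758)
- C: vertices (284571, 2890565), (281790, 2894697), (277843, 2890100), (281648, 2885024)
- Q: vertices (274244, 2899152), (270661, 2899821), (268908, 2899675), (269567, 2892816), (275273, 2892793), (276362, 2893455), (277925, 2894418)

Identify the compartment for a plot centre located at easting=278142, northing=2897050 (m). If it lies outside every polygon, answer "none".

Cast a ray rightward from (278142, 2897050). For each polygon, the edges (by vertex number in listed order) whose endpoints lie on opposite sides of northing = 2897050, where each meets that height, and whether that is right or left of the point:
W: 1–2 at easting≈279184.3 (right), 3–4 at easting≈275532.2 (left) → 1 crossing.
C: no edge straddles that height → 0 crossings.
Q: 3–4 at easting≈269160.2 (left), 7–1 at easting≈275878.4 (left) → 0 crossings.
Only W has an odd count, so the point is inside W.

W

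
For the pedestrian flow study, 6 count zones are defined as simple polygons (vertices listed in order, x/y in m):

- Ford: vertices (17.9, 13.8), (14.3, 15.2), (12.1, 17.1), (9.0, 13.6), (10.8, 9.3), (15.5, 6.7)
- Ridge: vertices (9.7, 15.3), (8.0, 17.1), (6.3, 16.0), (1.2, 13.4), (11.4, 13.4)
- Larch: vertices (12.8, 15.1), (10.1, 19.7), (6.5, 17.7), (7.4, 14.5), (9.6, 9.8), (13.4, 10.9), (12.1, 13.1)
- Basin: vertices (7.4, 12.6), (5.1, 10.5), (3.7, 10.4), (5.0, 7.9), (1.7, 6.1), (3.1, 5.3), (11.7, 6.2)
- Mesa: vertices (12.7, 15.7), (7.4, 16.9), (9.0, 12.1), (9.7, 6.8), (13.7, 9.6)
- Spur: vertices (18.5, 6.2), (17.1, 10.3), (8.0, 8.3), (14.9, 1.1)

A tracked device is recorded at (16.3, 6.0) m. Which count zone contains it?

Spur

Cast a ray rightward from (16.3, 6.0). For each polygon, the edges (by vertex number in listed order) whose endpoints lie on opposite sides of y = 6.0, where each meets that height, and whether that is right or left of the point:
Ford: no edge straddles that height → 0 crossings.
Ridge: no edge straddles that height → 0 crossings.
Larch: no edge straddles that height → 0 crossings.
Basin: 5–6 at x≈1.87 (left), 6–7 at x≈9.79 (left) → 0 crossings.
Mesa: no edge straddles that height → 0 crossings.
Spur: 3–4 at x≈10.20 (left), 4–1 at x≈18.36 (right) → 1 crossing.
Only Spur has an odd count, so the point is inside Spur.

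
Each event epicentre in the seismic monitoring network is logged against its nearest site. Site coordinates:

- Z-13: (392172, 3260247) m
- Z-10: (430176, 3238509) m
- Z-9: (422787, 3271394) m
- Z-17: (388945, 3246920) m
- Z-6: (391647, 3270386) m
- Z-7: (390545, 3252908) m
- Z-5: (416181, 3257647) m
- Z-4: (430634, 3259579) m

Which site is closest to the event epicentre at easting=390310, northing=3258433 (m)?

Z-13

Squared distances to each site:
Z-13: 6757640.000; Z-10: 1986263732.000; Z-9: 1222743050.000; Z-17: 134412394.000; Z-6: 144661778.000; Z-7: 30580850.000; Z-5: 669926437.000; Z-4: 1627338292.000.
Minimum at Z-13.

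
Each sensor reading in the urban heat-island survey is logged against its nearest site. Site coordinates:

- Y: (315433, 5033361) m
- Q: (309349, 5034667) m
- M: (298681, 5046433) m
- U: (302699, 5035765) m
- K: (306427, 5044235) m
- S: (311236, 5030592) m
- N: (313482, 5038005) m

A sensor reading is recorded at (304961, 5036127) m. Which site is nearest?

Squared distances to each site:
Y: 117313540.000; Q: 21386144.000; M: 145652036.000; U: 5247688.000; K: 67888820.000; S: 70011850.000; N: 76134325.000.
Minimum at U.

U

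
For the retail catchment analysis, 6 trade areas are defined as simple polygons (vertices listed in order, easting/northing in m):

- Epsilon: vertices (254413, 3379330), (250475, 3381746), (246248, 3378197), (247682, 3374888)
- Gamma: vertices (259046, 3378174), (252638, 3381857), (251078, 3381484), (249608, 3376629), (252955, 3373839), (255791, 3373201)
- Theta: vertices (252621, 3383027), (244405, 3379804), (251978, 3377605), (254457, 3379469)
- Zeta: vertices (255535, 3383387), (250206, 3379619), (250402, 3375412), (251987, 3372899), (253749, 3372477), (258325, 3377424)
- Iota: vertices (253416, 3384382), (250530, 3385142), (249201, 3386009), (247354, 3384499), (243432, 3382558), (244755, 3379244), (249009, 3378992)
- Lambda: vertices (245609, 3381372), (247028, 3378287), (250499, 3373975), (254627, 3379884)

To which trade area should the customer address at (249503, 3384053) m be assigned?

Iota

Cast a ray rightward from (249503, 3384053). For each polygon, the edges (by vertex number in listed order) whose endpoints lie on opposite sides of northing = 3384053, where each meets that height, and whether that is right or left of the point:
Epsilon: no edge straddles that height → 0 crossings.
Gamma: no edge straddles that height → 0 crossings.
Theta: no edge straddles that height → 0 crossings.
Zeta: no edge straddles that height → 0 crossings.
Iota: 4–5 at easting≈246452.8 (left), 7–1 at easting≈253147.0 (right) → 1 crossing.
Lambda: no edge straddles that height → 0 crossings.
Only Iota has an odd count, so the point is inside Iota.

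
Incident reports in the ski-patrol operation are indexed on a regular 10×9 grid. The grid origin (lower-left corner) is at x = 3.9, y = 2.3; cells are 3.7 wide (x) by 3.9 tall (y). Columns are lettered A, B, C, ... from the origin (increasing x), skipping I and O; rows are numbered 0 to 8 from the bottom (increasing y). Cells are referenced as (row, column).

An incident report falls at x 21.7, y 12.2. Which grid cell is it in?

(2, E)

Column index: ⌊(21.7 − 3.9) / 3.7⌋ = ⌊4.811⌋ = 4 → column E
Row offset from origin: ⌊(12.2 − 2.3) / 3.9⌋ = ⌊2.538⌋ = 2 → row 2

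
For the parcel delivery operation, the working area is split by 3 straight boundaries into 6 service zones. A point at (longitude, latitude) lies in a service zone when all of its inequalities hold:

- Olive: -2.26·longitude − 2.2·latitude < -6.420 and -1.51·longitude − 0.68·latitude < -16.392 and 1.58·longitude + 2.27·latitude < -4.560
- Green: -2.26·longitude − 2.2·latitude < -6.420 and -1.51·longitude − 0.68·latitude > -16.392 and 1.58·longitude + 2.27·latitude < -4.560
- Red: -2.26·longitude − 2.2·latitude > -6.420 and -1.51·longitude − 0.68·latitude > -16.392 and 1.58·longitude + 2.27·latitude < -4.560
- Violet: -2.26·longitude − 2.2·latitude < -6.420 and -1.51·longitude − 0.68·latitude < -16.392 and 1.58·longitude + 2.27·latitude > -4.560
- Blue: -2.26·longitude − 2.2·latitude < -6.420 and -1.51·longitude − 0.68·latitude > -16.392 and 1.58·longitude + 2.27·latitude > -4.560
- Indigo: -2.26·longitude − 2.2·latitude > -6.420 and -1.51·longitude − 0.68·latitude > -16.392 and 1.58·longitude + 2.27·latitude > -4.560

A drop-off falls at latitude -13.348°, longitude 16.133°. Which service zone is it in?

Green

-2.26·16.133 − 2.2·-13.348 = -7.095, which is < -6.420
-1.51·16.133 − 0.68·-13.348 = -15.284, which is > -16.392
1.58·16.133 + 2.27·-13.348 = -4.810, which is < -4.560
This sign pattern matches Green.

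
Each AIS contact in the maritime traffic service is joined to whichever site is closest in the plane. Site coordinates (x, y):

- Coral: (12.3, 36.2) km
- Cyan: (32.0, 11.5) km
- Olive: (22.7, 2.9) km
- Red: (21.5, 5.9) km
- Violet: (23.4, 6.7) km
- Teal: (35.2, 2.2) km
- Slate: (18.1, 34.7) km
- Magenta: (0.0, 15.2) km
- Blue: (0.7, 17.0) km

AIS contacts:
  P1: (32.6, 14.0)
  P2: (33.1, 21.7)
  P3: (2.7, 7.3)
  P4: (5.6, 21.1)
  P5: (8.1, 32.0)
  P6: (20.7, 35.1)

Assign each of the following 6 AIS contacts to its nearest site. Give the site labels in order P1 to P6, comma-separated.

P1 → Cyan (d²=6.61)
P2 → Cyan (d²=105.25)
P3 → Magenta (d²=69.70)
P4 → Blue (d²=40.82)
P5 → Coral (d²=35.28)
P6 → Slate (d²=6.92)

Cyan, Cyan, Magenta, Blue, Coral, Slate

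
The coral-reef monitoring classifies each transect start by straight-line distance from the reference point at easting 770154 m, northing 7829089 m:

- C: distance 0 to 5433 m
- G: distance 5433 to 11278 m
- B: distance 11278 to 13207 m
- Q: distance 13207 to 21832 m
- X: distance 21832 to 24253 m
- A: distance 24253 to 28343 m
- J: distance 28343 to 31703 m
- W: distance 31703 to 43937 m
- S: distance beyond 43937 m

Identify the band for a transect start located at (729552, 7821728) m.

W

Distance = √((729552−770154)² + (7821728−7829089)²) = √(1648522404.000 + 54184321.000) = 41263.867 m.
31703 ≤ 41263.867 < 43937 → W.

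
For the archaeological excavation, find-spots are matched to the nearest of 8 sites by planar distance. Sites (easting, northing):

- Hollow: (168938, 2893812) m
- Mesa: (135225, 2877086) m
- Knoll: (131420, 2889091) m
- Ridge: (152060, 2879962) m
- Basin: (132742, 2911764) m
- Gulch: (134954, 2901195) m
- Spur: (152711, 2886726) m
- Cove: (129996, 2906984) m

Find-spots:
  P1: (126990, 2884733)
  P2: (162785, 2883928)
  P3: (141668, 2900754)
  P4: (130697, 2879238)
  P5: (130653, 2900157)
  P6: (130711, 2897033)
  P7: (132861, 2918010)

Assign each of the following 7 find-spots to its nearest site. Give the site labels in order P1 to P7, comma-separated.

Knoll, Spur, Gulch, Mesa, Gulch, Gulch, Basin

P1 → Knoll (d²=38617064.00)
P2 → Spur (d²=109314280.00)
P3 → Gulch (d²=45272277.00)
P4 → Mesa (d²=25133888.00)
P5 → Gulch (d²=19576045.00)
P6 → Gulch (d²=35325293.00)
P7 → Basin (d²=39026677.00)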